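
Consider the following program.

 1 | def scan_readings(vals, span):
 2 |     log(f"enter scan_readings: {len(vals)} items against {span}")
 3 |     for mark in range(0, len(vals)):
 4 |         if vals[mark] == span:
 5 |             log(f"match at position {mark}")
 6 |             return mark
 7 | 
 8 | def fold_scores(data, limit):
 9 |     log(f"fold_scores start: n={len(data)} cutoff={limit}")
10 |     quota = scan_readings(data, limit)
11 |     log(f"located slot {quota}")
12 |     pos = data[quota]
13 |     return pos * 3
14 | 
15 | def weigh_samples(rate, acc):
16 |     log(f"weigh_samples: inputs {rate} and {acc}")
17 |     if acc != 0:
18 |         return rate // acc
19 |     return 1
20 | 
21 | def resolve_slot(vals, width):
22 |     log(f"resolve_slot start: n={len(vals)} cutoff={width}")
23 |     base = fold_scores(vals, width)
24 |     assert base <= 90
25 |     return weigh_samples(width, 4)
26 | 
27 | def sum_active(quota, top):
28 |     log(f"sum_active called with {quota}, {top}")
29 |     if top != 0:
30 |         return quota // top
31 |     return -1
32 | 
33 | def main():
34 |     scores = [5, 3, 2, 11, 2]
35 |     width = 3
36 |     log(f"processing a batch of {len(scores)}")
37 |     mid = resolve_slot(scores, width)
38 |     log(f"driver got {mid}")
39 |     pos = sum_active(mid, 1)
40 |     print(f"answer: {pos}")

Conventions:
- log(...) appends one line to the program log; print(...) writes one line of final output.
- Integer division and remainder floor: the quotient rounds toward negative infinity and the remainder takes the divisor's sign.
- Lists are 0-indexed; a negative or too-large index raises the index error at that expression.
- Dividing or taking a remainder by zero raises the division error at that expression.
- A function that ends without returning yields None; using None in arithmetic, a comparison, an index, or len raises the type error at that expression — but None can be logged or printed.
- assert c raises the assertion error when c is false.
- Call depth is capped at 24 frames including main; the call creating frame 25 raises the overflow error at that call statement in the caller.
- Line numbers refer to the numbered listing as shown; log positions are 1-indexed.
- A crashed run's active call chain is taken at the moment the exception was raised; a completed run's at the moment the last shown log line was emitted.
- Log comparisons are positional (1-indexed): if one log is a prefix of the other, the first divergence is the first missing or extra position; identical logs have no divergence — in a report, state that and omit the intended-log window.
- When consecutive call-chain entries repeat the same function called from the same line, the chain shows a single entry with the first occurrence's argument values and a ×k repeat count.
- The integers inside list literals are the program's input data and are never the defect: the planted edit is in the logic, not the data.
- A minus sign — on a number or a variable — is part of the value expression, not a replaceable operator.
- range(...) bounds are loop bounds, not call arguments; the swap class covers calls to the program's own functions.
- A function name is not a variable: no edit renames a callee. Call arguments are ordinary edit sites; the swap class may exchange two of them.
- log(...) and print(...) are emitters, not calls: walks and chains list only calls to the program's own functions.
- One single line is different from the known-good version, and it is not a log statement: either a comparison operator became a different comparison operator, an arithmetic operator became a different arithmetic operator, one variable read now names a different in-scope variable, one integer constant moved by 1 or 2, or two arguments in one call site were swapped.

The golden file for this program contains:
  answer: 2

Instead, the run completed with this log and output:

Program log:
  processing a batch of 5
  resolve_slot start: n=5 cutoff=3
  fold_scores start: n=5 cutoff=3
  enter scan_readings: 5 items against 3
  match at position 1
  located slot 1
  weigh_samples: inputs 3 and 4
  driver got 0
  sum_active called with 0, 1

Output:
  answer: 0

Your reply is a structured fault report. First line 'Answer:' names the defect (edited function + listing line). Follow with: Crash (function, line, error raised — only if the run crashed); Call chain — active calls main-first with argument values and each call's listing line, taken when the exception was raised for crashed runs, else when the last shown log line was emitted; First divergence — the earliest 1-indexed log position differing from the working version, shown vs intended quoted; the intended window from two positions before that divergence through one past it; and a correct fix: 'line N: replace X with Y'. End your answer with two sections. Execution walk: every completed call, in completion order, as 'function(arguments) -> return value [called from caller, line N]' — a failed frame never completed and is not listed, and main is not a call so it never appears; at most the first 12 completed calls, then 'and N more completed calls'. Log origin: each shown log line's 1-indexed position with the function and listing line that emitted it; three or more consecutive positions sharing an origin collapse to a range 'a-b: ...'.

Answer: the defect is in resolve_slot at line 25.
Core observation: The earliest visible damage is log position 7 — 'weigh_samples: inputs 3 and 4' rather than the intended 'weigh_samples: inputs 9 and 4'.
Call chain: main -> sum_active(0, 1) (called at line 39).
First divergence: position 7 — shown 'weigh_samples: inputs 3 and 4', intended 'weigh_samples: inputs 9 and 4'.
Intended log window:
  5: match at position 1
  6: located slot 1
  7: weigh_samples: inputs 9 and 4
  8: driver got 2
Execution walk:
  scan_readings([5, 3, 2, 11, 2], 3) -> 1  [called from fold_scores, line 10]
  fold_scores([5, 3, 2, 11, 2], 3) -> 9  [called from resolve_slot, line 23]
  weigh_samples(3, 4) -> 0  [called from resolve_slot, line 25]
  resolve_slot([5, 3, 2, 11, 2], 3) -> 0  [called from main, line 37]
  sum_active(0, 1) -> 0  [called from main, line 39]
Log line origins:
  1: emitted by main (line 36)
  2: emitted by resolve_slot (line 22)
  3: emitted by fold_scores (line 9)
  4: emitted by scan_readings (line 2)
  5: emitted by scan_readings (line 5)
  6: emitted by fold_scores (line 11)
  7: emitted by weigh_samples (line 16)
  8: emitted by main (line 38)
  9: emitted by sum_active (line 28)
A correct fix: line 25: replace `width` with `base`.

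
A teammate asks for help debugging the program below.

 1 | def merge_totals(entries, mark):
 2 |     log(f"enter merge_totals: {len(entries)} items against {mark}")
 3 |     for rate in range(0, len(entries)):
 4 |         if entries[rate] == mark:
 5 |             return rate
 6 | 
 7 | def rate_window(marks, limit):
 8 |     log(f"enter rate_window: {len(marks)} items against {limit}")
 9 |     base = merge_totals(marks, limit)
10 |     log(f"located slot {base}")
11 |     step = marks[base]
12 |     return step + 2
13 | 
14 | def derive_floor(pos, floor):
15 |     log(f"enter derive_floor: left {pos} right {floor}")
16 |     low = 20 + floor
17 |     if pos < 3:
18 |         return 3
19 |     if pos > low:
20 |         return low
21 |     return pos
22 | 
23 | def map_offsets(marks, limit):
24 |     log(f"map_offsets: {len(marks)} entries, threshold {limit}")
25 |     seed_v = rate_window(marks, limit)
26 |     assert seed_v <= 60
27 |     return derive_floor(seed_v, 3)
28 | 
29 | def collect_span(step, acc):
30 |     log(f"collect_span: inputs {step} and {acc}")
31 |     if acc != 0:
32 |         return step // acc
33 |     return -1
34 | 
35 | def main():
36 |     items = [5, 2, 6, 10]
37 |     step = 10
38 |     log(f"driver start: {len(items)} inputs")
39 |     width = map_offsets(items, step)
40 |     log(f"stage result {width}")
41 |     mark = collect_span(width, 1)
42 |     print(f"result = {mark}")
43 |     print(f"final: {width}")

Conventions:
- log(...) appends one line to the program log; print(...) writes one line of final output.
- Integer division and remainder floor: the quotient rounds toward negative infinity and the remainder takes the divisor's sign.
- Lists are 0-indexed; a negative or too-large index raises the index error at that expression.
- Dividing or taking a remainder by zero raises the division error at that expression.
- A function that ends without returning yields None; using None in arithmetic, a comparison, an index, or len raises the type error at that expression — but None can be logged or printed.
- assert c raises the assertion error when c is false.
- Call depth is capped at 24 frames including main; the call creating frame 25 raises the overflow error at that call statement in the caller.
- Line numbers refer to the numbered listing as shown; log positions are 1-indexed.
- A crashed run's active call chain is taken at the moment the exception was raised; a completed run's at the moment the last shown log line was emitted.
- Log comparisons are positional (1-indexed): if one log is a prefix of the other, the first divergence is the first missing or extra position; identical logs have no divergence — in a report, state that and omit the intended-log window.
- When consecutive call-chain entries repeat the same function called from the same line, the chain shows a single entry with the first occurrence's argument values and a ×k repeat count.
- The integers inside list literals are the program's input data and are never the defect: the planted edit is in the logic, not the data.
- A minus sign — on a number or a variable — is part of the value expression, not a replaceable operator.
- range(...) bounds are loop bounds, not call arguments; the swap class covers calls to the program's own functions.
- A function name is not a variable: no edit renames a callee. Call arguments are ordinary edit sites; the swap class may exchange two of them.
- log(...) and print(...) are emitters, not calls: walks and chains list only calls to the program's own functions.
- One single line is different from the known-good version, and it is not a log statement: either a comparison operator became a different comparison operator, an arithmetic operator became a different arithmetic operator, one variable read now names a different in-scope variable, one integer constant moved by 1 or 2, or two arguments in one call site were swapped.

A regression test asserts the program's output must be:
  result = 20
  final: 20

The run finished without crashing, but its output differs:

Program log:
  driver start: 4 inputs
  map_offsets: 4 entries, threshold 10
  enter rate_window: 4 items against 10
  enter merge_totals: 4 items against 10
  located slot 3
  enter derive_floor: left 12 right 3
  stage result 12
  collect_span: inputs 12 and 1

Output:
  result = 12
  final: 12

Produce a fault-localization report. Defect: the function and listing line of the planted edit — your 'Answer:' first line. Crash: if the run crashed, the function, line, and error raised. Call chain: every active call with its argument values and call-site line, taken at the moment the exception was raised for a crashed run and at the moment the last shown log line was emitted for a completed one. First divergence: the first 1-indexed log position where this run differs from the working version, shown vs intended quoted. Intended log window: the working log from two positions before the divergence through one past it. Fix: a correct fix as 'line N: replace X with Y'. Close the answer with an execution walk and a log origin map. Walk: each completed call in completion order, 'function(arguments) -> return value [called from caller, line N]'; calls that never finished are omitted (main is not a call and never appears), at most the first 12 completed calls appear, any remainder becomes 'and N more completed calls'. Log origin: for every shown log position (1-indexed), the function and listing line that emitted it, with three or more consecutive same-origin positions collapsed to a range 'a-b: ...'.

Answer: the defect is in rate_window at line 12.
Key fact: The log first diverges at position 6: the faulty run prints 'enter derive_floor: left 12 right 3' where the working version prints 'enter derive_floor: left 20 right 3'.
Call chain: main -> collect_span(12, 1) (called at line 41).
First divergence: position 6; shown 'enter derive_floor: left 12 right 3' vs intended 'enter derive_floor: left 20 right 3'.
Intended log window:
  4: enter merge_totals: 4 items against 10
  5: located slot 3
  6: enter derive_floor: left 20 right 3
  7: stage result 20
Execution walk:
  merge_totals([5, 2, 6, 10], 10) -> 3  [called from rate_window, line 9]
  rate_window([5, 2, 6, 10], 10) -> 12  [called from map_offsets, line 25]
  derive_floor(12, 3) -> 12  [called from map_offsets, line 27]
  map_offsets([5, 2, 6, 10], 10) -> 12  [called from main, line 39]
  collect_span(12, 1) -> 12  [called from main, line 41]
Log origins:
  1 — main, line 38
  2 — map_offsets, line 24
  3 — rate_window, line 8
  4 — merge_totals, line 2
  5 — rate_window, line 10
  6 — derive_floor, line 15
  7 — main, line 40
  8 — collect_span, line 30
A correct fix: line 12: replace `+` with `*`.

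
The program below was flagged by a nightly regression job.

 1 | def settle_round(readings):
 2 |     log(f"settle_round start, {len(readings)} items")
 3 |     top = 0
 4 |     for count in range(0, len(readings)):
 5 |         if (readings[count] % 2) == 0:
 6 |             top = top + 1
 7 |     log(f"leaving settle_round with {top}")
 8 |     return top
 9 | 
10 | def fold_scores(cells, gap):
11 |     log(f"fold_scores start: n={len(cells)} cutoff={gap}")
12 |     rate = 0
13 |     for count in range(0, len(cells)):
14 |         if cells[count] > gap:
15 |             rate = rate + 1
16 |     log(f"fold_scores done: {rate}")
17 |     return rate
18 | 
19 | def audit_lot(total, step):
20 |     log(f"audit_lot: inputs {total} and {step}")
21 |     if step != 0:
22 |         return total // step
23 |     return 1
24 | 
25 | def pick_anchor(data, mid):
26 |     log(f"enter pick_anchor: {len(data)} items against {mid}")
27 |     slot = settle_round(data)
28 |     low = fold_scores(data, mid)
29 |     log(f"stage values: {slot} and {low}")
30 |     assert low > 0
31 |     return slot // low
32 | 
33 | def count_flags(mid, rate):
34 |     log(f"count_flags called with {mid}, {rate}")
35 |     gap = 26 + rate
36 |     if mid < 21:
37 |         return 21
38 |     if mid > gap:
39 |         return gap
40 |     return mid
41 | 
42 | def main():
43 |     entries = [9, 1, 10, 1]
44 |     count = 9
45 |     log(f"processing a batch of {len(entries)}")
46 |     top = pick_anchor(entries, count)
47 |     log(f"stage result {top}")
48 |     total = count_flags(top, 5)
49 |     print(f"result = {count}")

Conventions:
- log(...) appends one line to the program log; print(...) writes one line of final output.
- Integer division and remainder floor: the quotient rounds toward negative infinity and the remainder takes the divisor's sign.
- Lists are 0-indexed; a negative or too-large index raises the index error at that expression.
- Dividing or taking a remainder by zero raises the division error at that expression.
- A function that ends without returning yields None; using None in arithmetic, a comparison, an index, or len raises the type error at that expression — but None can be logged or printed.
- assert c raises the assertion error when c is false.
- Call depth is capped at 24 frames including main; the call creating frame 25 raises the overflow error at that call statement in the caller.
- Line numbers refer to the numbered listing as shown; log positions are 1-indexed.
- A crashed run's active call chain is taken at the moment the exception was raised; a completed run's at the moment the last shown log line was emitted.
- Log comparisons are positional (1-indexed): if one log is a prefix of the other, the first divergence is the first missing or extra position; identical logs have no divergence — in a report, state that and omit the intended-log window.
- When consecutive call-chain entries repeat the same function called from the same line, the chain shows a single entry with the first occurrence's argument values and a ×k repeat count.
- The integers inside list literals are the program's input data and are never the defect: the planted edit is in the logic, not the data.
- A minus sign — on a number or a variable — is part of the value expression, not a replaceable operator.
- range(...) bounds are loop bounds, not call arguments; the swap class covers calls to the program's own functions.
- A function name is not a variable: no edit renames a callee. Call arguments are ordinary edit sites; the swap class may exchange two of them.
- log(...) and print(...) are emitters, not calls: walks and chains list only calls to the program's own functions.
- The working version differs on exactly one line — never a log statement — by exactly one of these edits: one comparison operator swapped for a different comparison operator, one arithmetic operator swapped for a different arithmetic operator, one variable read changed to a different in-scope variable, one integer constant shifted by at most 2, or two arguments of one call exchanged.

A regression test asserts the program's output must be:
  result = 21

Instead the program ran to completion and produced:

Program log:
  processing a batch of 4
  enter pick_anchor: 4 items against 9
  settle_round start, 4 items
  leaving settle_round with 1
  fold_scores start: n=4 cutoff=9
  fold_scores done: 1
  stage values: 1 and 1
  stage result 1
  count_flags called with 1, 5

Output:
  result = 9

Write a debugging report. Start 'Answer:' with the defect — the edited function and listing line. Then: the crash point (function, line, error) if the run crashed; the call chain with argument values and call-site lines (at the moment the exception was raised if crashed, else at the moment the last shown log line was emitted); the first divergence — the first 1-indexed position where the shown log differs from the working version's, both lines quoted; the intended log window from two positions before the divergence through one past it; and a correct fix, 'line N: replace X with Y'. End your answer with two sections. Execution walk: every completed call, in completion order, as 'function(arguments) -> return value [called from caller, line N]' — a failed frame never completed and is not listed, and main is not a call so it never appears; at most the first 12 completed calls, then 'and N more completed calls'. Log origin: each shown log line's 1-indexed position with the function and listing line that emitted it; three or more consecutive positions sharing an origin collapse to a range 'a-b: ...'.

Answer: the defect is in main at line 49.
Key fact: Log streams are identical — the defect surfaces only in the printed output.
Call chain: main -> count_flags(1, 5) (called at line 48).
First divergence: there is none — every log position agrees.
Execution walk:
  settle_round([9, 1, 10, 1]) -> 1  [called from pick_anchor, line 27]
  fold_scores([9, 1, 10, 1], 9) -> 1  [called from pick_anchor, line 28]
  pick_anchor([9, 1, 10, 1], 9) -> 1  [called from main, line 46]
  count_flags(1, 5) -> 21  [called from main, line 48]
Origin of each log line:
  1: emitted by main (line 45)
  2: emitted by pick_anchor (line 26)
  3: emitted by settle_round (line 2)
  4: emitted by settle_round (line 7)
  5: emitted by fold_scores (line 11)
  6: emitted by fold_scores (line 16)
  7: emitted by pick_anchor (line 29)
  8: emitted by main (line 47)
  9: emitted by count_flags (line 34)
A correct fix: line 49: replace `count` with `total`.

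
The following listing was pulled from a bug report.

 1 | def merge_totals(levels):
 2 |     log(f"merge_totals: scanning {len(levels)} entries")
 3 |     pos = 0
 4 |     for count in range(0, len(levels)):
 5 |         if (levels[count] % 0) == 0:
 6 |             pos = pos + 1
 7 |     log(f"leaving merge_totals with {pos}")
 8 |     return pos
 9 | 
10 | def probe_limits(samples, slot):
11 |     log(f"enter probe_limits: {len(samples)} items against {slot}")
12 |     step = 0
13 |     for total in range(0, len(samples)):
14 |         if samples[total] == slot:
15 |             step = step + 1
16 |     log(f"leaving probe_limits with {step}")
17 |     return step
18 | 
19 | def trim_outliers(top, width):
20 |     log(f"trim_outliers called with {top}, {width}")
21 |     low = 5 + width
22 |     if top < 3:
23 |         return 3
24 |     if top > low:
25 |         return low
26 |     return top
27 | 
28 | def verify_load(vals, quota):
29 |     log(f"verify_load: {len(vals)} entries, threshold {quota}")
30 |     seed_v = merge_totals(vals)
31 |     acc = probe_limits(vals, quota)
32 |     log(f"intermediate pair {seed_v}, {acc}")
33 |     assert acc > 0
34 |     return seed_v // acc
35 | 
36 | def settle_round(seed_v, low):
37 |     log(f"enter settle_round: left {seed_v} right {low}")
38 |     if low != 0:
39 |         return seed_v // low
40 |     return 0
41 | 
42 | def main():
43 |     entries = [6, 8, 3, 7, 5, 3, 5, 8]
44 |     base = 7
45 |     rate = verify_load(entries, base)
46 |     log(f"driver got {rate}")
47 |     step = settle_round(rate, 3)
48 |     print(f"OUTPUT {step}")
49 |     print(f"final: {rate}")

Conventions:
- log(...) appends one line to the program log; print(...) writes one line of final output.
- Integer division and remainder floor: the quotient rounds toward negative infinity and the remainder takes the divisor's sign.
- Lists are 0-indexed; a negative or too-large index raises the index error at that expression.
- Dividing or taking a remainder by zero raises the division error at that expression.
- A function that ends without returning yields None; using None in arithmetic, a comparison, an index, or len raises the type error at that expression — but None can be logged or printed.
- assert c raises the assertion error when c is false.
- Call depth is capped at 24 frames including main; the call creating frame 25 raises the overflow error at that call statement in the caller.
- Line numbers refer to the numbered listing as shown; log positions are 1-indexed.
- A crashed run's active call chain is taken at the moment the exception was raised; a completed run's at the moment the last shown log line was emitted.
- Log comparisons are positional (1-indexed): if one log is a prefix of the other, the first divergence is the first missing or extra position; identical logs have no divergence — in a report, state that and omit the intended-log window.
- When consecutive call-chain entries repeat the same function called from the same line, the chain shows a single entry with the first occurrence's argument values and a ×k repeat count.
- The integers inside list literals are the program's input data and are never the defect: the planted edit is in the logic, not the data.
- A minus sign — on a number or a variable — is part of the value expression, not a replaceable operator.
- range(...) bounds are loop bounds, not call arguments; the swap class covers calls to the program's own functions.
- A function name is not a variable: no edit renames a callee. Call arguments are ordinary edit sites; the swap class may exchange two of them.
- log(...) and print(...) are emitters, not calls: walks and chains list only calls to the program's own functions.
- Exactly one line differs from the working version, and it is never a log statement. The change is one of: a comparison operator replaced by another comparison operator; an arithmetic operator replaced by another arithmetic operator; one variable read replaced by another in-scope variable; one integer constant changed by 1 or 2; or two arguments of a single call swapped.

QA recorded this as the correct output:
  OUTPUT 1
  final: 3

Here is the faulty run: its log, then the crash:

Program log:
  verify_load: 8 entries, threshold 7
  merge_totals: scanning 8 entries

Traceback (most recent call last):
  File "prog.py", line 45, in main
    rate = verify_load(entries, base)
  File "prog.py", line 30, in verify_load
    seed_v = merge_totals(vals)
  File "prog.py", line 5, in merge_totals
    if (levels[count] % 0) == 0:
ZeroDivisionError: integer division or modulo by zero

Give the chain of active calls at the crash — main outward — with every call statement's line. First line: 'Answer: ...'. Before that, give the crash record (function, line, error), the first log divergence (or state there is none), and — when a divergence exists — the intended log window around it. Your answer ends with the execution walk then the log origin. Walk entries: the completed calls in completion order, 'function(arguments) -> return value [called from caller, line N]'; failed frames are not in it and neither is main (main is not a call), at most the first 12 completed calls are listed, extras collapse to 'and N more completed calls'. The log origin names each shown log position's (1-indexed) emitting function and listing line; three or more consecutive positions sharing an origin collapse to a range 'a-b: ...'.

Answer: main -> verify_load (called at line 45) -> merge_totals (called at line 30).
Core observation: The faulty run's log stops after 2 lines; the working version's next line would be 'leaving merge_totals with 3'.
Crash: merge_totals, line 5, ZeroDivisionError.
First divergence: position 3; the shown log stops at 2 lines while the working version next logs 'leaving merge_totals with 3'.
Intended log window:
  1: verify_load: 8 entries, threshold 7
  2: merge_totals: scanning 8 entries
  3: leaving merge_totals with 3
  4: enter probe_limits: 8 items against 7
Execution walk:
  (no call completed)
Origin of each log line:
  1: emitted by verify_load (line 29)
  2: emitted by merge_totals (line 2)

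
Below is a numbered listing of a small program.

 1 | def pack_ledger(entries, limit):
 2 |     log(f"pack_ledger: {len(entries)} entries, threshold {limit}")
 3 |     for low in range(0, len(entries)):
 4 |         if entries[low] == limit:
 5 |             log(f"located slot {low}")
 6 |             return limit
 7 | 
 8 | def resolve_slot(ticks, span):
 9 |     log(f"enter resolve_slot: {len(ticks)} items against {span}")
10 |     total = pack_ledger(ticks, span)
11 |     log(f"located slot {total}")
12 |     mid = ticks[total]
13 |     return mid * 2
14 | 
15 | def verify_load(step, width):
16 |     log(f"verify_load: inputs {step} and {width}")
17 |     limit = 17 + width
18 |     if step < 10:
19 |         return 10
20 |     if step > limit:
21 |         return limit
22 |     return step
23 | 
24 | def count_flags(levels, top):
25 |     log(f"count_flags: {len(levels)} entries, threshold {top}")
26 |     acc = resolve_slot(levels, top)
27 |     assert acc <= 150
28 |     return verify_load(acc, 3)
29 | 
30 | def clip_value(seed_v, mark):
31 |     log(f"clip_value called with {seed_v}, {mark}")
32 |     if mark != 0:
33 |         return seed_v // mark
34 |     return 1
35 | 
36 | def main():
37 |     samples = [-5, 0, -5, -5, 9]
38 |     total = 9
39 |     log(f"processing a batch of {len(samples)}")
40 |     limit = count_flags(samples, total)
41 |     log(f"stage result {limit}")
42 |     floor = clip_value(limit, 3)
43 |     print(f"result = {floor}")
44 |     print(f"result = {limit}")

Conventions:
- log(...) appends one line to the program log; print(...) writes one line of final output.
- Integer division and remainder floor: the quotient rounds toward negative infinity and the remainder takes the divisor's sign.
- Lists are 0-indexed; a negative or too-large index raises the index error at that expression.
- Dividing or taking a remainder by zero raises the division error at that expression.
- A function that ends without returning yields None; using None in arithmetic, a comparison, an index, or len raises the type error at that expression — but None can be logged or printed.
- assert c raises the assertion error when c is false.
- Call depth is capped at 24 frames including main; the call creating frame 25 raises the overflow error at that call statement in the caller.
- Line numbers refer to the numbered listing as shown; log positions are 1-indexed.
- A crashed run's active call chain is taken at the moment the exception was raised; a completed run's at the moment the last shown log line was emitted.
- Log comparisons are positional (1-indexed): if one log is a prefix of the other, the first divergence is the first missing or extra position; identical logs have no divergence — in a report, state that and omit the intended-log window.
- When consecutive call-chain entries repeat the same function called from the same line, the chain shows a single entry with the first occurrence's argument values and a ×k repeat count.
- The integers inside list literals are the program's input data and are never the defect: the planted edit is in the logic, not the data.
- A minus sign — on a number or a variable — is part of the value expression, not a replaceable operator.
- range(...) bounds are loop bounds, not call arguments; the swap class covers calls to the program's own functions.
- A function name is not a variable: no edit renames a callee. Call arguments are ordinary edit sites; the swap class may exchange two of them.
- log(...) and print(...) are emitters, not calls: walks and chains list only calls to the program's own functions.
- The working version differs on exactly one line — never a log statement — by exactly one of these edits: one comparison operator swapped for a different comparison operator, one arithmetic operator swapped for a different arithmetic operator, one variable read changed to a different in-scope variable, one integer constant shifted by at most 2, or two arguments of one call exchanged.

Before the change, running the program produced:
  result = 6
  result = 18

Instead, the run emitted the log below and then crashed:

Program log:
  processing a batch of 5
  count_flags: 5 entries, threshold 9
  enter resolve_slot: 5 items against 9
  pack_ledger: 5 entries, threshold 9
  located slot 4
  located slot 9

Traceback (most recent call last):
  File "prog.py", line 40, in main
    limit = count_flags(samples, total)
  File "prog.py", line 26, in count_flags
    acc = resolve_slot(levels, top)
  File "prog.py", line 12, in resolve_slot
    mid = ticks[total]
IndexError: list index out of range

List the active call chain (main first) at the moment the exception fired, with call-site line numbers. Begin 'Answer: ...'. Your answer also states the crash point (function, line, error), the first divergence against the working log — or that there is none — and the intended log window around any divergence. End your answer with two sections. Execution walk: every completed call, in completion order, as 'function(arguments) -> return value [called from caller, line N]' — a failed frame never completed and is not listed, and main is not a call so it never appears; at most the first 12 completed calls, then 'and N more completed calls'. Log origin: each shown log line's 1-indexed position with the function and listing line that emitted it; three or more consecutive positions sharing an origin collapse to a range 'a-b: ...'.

Answer: main -> count_flags (called at line 40) -> resolve_slot (called at line 26).
The tell: Everything matches until log position 6, which reads 'located slot 9' in place of 'located slot 4'.
Crash: resolve_slot, line 12, IndexError.
First divergence: position 6 — the shown line 'located slot 9' should read 'located slot 4'.
Intended log window:
  4: pack_ledger: 5 entries, threshold 9
  5: located slot 4
  6: located slot 4
  7: verify_load: inputs 18 and 3
Execution walk:
  pack_ledger([-5, 0, -5, -5, 9], 9) -> 9  [called from resolve_slot, line 10]
Log line origins:
  1: emitted by main (line 39)
  2: emitted by count_flags (line 25)
  3: emitted by resolve_slot (line 9)
  4: emitted by pack_ledger (line 2)
  5: emitted by pack_ledger (line 5)
  6: emitted by resolve_slot (line 11)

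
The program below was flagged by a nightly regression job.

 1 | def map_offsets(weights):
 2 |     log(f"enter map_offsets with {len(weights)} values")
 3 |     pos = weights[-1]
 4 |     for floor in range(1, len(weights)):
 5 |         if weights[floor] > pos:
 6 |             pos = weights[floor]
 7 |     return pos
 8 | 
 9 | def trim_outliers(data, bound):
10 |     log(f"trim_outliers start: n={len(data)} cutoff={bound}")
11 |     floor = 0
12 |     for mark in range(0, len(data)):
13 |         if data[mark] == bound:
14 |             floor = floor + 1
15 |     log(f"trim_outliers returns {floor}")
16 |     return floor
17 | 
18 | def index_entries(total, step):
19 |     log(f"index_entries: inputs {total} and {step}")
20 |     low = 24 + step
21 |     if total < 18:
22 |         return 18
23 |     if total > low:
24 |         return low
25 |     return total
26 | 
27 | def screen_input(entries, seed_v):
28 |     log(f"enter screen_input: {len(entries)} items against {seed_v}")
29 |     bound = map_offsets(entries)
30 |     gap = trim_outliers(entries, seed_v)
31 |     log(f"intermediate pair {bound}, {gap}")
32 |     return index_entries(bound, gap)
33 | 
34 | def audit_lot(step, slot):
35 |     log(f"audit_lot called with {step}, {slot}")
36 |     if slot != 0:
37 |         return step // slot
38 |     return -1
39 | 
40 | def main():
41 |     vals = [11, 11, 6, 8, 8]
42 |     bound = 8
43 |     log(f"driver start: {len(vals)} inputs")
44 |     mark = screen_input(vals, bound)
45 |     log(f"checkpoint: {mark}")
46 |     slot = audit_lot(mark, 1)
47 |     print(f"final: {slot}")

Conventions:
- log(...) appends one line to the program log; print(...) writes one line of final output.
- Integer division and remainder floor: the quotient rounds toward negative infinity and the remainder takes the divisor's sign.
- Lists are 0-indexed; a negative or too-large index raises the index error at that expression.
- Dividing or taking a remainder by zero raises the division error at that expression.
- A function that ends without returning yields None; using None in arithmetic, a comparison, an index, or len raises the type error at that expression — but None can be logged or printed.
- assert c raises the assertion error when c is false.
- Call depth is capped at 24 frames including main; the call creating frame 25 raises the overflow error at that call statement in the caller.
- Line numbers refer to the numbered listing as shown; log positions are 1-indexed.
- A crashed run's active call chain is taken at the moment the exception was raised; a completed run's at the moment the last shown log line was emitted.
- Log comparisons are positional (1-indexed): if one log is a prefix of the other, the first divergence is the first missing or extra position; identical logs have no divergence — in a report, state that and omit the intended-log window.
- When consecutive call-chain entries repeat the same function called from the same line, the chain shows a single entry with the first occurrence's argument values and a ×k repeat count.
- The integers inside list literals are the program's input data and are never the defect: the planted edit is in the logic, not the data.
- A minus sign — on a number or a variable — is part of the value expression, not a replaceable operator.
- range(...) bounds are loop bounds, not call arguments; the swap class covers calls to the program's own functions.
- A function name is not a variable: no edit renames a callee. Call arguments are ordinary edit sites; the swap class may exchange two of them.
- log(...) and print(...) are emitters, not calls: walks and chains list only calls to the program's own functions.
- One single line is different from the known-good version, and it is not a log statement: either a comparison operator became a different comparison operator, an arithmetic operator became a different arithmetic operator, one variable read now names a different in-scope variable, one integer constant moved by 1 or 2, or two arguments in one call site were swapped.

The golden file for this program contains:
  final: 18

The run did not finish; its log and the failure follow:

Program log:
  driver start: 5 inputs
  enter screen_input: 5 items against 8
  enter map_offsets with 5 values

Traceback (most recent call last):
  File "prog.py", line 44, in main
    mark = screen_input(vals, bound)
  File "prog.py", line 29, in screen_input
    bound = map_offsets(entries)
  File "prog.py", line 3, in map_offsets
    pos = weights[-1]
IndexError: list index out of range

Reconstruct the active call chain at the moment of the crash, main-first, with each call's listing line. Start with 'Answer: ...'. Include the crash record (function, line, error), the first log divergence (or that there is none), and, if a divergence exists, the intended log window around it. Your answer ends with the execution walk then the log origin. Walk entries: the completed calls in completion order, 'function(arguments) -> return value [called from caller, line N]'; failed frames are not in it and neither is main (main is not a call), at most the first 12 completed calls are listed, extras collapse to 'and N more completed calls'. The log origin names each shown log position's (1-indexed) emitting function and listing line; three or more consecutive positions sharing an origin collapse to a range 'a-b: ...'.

Answer: main -> screen_input (called at line 44) -> map_offsets (called at line 29).
Key observation: The faulty run's log stops after 3 lines; the working version's next line would be 'trim_outliers start: n=5 cutoff=8'.
Crash: map_offsets, line 3, IndexError.
First divergence: position 4; the shown log stops at 3 lines while the working version next logs 'trim_outliers start: n=5 cutoff=8'.
Intended log window:
  2: enter screen_input: 5 items against 8
  3: enter map_offsets with 5 values
  4: trim_outliers start: n=5 cutoff=8
  5: trim_outliers returns 2
Execution walk:
  (no call completed)
Origin of each log line:
  1 — main, line 43
  2 — screen_input, line 28
  3 — map_offsets, line 2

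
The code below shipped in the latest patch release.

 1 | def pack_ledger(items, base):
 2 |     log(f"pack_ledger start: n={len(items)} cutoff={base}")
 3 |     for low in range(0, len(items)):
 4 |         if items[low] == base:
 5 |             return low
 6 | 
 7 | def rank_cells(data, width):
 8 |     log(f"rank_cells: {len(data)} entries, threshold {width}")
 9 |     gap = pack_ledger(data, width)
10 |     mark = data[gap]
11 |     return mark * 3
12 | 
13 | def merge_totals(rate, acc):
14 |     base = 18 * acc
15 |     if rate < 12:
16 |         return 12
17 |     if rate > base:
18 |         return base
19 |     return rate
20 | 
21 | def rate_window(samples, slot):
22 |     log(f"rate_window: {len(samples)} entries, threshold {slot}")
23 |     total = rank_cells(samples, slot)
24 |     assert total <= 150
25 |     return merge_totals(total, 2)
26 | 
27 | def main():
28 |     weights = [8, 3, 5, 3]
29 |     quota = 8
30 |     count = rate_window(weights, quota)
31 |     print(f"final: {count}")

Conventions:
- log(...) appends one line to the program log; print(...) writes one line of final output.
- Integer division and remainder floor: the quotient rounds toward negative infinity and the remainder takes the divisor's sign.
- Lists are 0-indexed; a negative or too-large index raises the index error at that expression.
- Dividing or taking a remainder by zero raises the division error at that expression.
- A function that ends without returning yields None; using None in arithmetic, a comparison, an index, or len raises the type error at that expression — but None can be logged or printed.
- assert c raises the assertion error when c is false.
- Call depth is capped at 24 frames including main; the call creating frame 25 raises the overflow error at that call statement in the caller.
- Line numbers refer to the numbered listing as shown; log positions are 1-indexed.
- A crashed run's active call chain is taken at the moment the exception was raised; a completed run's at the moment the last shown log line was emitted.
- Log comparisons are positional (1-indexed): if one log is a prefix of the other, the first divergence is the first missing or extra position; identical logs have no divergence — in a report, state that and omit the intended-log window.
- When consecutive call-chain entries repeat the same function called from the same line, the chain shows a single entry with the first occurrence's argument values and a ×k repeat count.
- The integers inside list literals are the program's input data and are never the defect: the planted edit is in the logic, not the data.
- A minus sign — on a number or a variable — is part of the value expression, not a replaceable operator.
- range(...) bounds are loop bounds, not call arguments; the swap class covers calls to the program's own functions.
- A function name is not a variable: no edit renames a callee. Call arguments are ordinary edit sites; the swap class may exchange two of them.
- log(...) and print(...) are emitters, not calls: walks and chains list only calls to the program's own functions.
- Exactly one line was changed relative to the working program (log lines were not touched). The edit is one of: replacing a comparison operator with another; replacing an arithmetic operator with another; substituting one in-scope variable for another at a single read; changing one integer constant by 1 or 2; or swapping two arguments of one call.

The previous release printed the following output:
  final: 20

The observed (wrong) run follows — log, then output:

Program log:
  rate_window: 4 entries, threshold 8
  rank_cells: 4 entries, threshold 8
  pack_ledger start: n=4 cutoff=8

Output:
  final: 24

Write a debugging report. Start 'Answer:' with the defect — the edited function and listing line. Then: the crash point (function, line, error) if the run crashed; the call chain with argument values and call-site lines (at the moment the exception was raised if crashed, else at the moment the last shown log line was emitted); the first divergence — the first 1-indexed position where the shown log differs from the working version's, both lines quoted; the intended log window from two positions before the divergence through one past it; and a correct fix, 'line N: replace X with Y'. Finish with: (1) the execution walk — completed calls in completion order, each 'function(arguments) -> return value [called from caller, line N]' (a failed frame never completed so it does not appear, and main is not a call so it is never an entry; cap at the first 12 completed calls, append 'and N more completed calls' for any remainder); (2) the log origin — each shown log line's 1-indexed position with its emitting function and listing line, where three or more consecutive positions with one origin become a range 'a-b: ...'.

Answer: the defect is in merge_totals at line 14.
Key observation: No log line changed; the fault shows up purely in the output.
Call chain: main -> rate_window([8, 3, 5, 3], 8) (called at line 30) -> rank_cells([8, 3, 5, 3], 8) (called at line 23) -> pack_ledger([8, 3, 5, 3], 8) (called at line 9).
First divergence: none — the logs agree in full.
Execution walk:
  pack_ledger([8, 3, 5, 3], 8) -> 0  [called from rank_cells, line 9]
  rank_cells([8, 3, 5, 3], 8) -> 24  [called from rate_window, line 23]
  merge_totals(24, 2) -> 24  [called from rate_window, line 25]
  rate_window([8, 3, 5, 3], 8) -> 24  [called from main, line 30]
Log line origins:
  1 — rate_window, line 22
  2 — rank_cells, line 8
  3 — pack_ledger, line 2
A correct fix: line 14: replace `*` with `+`.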